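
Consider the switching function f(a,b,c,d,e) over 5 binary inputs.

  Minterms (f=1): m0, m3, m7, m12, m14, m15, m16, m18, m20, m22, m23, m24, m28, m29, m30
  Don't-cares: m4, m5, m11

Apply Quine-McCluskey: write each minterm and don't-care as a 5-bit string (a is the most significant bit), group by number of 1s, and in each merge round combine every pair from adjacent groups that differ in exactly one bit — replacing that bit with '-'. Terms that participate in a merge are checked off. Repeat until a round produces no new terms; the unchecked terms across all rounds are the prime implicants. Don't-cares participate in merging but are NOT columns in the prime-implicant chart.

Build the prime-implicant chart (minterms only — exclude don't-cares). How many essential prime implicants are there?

5

Round 0: 00000✓ 00011✓ 00100✓ 00101✓ 00111✓ 01011✓ 01100✓ 01110✓ 01111✓ 10000✓ 10010✓ 10100✓ 10110✓ 10111✓ 11000✓ 11100✓ 11101✓ 11110✓
Round 1: -0000✓ -0100✓ -0111 -1100✓ -1110✓ 0-011✓ 0-100✓ 0-111✓ 00-00✓ 00-11✓ 001-1 0010- 01-11✓ 011-0✓ 0111- 1-000✓ 1-100✓ 1-110✓ 10-00✓ 10-10✓ 100-0✓ 101-0✓ 1011- 11-00✓ 111-0✓ 1110-
Round 2: --100 -0-00 -11-0 0--11 1--00 1-1-0 10--0
PIs = {--100, -0-00, -0111, -11-0, 0--11, 001-1, 0010-, 0111-, 1--00, 1-1-0, 10--0, 1011-, 1110-}
Coverage chart:
  m0: -0-00 ←essential
  m3: 0--11 ←essential
  m7: -0111,0--11,001-1
  m12: --100,-11-0
  m14: -11-0,0111-
  m15: 0--11,0111-
  m16: -0-00,1--00,10--0
  m18: 10--0 ←essential
  m20: --100,-0-00,1--00,1-1-0,10--0
  m22: 1-1-0,10--0,1011-
  m23: -0111,1011-
  m24: 1--00 ←essential
  m28: --100,-11-0,1--00,1-1-0,1110-
  m29: 1110- ←essential
  m30: -11-0,1-1-0
Essential: -0-00, 0--11, 1--00, 10--0, 1110-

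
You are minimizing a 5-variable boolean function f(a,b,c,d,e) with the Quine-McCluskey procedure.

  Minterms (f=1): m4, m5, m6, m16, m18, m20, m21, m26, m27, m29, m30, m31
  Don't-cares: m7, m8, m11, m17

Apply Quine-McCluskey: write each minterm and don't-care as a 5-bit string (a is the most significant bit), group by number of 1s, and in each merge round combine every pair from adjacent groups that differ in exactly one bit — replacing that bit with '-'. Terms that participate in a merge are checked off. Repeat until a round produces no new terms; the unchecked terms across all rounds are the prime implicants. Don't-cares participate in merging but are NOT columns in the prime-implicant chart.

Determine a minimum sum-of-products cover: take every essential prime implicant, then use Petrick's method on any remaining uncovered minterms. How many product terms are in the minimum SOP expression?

5

Round 0: 00100✓ 00101✓ 00110✓ 00111✓ 01000 01011✓ 10000✓ 10001✓ 10010✓ 10100✓ 10101✓ 11010✓ 11011✓ 11101✓ 11110✓ 11111✓
Round 1: -0100✓ -0101✓ -1011 001-0✓ 001-1✓ 0010-✓ 0011-✓ 1-010 1-101 10-00✓ 10-01✓ 100-0 1000-✓ 1010-✓ 11-10✓ 11-11✓ 1101-✓ 111-1 1111-✓
Round 2: -010- 001-- 10-0- 11-1-
PIs = {-010-, -1011, 001--, 01000, 1-010, 1-101, 10-0-, 100-0, 11-1-, 111-1}
Coverage chart:
  m4: -010-,001--
  m5: -010-,001--
  m6: 001-- ←essential
  m16: 10-0-,100-0
  m18: 1-010,100-0
  m20: -010-,10-0-
  m21: -010-,1-101,10-0-
  m26: 1-010,11-1-
  m27: -1011,11-1-
  m29: 1-101,111-1
  m30: 11-1- ←essential
  m31: 11-1-,111-1
Essential: 001--, 11-1-
Petrick residual → -010-, 1-101, 100-0
Min cover (5 terms): b'cd' + a'b'c + acd'e + ab'c'e' + abd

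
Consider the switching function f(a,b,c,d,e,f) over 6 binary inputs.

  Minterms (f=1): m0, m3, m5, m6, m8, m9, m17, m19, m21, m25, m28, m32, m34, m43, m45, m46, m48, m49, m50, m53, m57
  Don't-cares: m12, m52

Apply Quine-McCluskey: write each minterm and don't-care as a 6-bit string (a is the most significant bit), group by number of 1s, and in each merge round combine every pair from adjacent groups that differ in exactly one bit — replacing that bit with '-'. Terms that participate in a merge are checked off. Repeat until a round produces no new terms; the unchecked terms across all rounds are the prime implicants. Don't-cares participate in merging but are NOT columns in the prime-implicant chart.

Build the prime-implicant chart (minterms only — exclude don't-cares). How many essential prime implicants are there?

Round 0: 000000✓ 000011✓ 000101✓ 000110 001000✓ 001001✓ 001100✓ 010001✓ 010011✓ 010101✓ 011001✓ 011100✓ 100000✓ 100010✓ 101011 101101 101110 110000✓ 110001✓ 110010✓ 110100✓ 110101✓ 111001✓
Round 1: -00000 -10001✓ -10101✓ -11001✓ 0-0011 0-0101 0-1001 0-1100 00-000 001-00 00100- 01-001✓ 010-01✓ 0100-1 1-0000✓ 1-0010✓ 1000-0✓ 11-001✓ 110-00✓ 110-01✓ 1100-0✓ 11000-✓ 11010-✓
Round 2: -1-001 -10-01 1-00-0 110-0-
PIs = {-00000, -1-001, -10-01, 0-0011, 0-0101, 0-1001, 0-1100, 00-000, 000110, 001-00, 00100-, 0100-1, 1-00-0, 101011, 101101, 101110, 110-0-}
Coverage chart:
  m0: -00000,00-000
  m3: 0-0011 ←essential
  m5: 0-0101 ←essential
  m6: 000110 ←essential
  m8: 00-000,001-00,00100-
  m9: 0-1001,00100-
  m17: -1-001,-10-01,0100-1
  m19: 0-0011,0100-1
  m21: -10-01,0-0101
  m25: -1-001,0-1001
  m28: 0-1100 ←essential
  m32: -00000,1-00-0
  m34: 1-00-0 ←essential
  m43: 101011 ←essential
  m45: 101101 ←essential
  m46: 101110 ←essential
  m48: 1-00-0,110-0-
  m49: -1-001,-10-01,110-0-
  m50: 1-00-0 ←essential
  m53: -10-01,110-0-
  m57: -1-001 ←essential
Essential: -1-001, 0-0011, 0-0101, 0-1100, 000110, 1-00-0, 101011, 101101, 101110

9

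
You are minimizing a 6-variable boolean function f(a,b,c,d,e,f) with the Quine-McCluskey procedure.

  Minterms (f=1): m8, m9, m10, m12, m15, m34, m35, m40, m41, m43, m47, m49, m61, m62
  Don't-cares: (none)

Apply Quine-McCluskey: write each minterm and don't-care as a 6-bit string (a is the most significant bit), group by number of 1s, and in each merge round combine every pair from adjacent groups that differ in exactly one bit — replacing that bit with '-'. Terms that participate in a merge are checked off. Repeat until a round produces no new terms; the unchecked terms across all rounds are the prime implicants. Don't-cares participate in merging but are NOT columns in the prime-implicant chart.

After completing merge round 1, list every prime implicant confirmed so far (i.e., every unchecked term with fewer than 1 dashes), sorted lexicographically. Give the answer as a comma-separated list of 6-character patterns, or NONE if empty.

[col 0] 001000*, 001001*, 001010*, 001100*, 001111*, 100010*, 100011*, 101000*, 101001*, 101011*, 101111*, 110001, 111101, 111110
[col 1] -01000*, -01001*, -01111, 001-00, 0010-0, 00100-*, 10-011, 10001-, 101-11, 1010-1, 10100-*
[col 2] -0100-
Prime implicants: -0100-, -01111, 001-00, 0010-0, 10-011, 10001-, 101-11, 1010-1, 110001, 111101, 111110

110001, 111101, 111110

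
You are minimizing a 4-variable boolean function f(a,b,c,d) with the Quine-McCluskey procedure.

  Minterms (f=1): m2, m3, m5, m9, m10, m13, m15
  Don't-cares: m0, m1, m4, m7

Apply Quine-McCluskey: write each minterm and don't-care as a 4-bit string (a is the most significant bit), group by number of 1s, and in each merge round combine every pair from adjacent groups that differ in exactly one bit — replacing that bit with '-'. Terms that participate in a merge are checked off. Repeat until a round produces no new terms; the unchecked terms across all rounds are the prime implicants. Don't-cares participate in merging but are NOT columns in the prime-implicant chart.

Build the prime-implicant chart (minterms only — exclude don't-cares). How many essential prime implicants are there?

3

size-2^0 implicants → 0000(✓)  0001(✓)  0010(✓)  0011(✓)  0100(✓)  0101(✓)  0111(✓)  1001(✓)  1010(✓)  1101(✓)  1111(✓)
size-2^1 implicants → -001(✓)  -010  -101(✓)  -111(✓)  0-00(✓)  0-01(✓)  0-11(✓)  00-0(✓)  00-1(✓)  000-(✓)  001-(✓)  01-1(✓)  010-(✓)  1-01(✓)  11-1(✓)
size-2^2 implicants → --01  -1-1  0--1  0-0-  00--
Unchecked terms (primes): --01, -010, -1-1, 0--1, 0-0-, 00--
Minterm coverage:
  m2 ⊆ -010,00--
  m3 ⊆ 0--1,00--
  m5 ⊆ --01,-1-1,0--1,0-0-
  m9 ⊆ --01 [E]
  m10 ⊆ -010 [E]
  m13 ⊆ --01,-1-1
  m15 ⊆ -1-1 [E]
E = {--01, -010, -1-1}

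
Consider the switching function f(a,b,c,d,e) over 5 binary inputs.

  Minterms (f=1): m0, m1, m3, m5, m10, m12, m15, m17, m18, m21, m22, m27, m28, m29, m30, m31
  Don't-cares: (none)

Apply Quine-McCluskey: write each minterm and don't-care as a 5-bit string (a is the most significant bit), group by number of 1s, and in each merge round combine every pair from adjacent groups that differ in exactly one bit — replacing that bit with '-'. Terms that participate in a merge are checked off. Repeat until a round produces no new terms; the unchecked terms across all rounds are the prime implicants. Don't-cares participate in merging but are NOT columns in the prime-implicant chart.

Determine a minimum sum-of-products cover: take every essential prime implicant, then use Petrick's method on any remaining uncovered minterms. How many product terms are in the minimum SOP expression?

9

size-2^0 implicants → 00000(✓)  00001(✓)  00011(✓)  00101(✓)  01010  01100(✓)  01111(✓)  10001(✓)  10010(✓)  10101(✓)  10110(✓)  11011(✓)  11100(✓)  11101(✓)  11110(✓)  11111(✓)
size-2^1 implicants → -0001(✓)  -0101(✓)  -1100  -1111  00-01(✓)  000-1  0000-  1-101  1-110  10-01(✓)  10-10  11-11  111-0(✓)  111-1(✓)  1110-(✓)  1111-(✓)
size-2^2 implicants → -0-01  111--
Unchecked terms (primes): -0-01, -1100, -1111, 000-1, 0000-, 01010, 1-101, 1-110, 10-10, 11-11, 111--
Minterm coverage:
  m0 ⊆ 0000- [E]
  m1 ⊆ -0-01,000-1,0000-
  m3 ⊆ 000-1 [E]
  m5 ⊆ -0-01 [E]
  m10 ⊆ 01010 [E]
  m12 ⊆ -1100 [E]
  m15 ⊆ -1111 [E]
  m17 ⊆ -0-01 [E]
  m18 ⊆ 10-10 [E]
  m21 ⊆ -0-01,1-101
  m22 ⊆ 1-110,10-10
  m27 ⊆ 11-11 [E]
  m28 ⊆ -1100,111--
  m29 ⊆ 1-101,111--
  m30 ⊆ 1-110,111--
  m31 ⊆ -1111,11-11,111--
E = {-0-01, -1100, -1111, 000-1, 0000-, 01010, 10-10, 11-11}
Petrick residual → 111--
Cover = b'd'e + bcd'e' + bcde + a'b'c'e + a'b'c'd' + a'bc'de' + ab'de' + abde + abc  |cover|=9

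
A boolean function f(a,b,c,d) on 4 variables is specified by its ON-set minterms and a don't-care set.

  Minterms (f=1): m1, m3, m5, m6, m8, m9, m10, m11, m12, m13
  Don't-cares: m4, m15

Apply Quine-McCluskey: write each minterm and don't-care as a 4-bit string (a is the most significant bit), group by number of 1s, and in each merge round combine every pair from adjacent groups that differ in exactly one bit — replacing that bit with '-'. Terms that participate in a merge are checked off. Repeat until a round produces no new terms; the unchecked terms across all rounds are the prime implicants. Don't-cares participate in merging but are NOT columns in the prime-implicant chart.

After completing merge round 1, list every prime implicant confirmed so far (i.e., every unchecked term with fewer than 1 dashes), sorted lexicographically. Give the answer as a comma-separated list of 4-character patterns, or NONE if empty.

NONE

[col 0] 0001*, 0011*, 0100*, 0101*, 0110*, 1000*, 1001*, 1010*, 1011*, 1100*, 1101*, 1111*
[col 1] -001*, -011*, -100*, -101*, 0-01*, 00-1*, 01-0, 010-*, 1-00*, 1-01*, 1-11*, 10-0*, 10-1*, 100-*, 101-*, 11-1*, 110-*
[col 2] --01, -0-1, -10-, 1--1, 1-0-, 10--
Prime implicants: --01, -0-1, -10-, 01-0, 1--1, 1-0-, 10--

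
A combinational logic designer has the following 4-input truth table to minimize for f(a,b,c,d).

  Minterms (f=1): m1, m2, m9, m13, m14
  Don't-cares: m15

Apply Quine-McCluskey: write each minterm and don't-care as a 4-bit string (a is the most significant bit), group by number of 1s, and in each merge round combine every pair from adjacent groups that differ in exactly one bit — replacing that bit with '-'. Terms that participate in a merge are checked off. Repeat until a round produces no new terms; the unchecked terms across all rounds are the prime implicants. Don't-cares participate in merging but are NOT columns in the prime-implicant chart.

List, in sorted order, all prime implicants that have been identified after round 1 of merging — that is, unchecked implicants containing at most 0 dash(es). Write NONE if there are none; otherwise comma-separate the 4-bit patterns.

Round 0: 0001✓ 0010 1001✓ 1101✓ 1110✓ 1111✓
Round 1: -001 1-01 11-1 111-
PIs = {-001, 0010, 1-01, 11-1, 111-}

0010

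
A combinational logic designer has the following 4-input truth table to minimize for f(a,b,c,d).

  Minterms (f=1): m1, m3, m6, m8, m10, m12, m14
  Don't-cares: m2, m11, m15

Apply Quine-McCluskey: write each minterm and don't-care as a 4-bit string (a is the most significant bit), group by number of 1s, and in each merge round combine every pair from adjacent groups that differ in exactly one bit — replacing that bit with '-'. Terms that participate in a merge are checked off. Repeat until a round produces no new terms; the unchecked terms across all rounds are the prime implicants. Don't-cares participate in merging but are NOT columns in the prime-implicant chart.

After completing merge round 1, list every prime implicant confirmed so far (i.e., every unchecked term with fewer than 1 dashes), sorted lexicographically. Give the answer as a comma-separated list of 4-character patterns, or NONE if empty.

[col 0] 0001*, 0010*, 0011*, 0110*, 1000*, 1010*, 1011*, 1100*, 1110*, 1111*
[col 1] -010*, -011*, -110*, 0-10*, 00-1, 001-*, 1-00*, 1-10*, 1-11*, 10-0*, 101-*, 11-0*, 111-*
[col 2] --10, -01-, 1--0, 1-1-
Prime implicants: --10, -01-, 00-1, 1--0, 1-1-

NONE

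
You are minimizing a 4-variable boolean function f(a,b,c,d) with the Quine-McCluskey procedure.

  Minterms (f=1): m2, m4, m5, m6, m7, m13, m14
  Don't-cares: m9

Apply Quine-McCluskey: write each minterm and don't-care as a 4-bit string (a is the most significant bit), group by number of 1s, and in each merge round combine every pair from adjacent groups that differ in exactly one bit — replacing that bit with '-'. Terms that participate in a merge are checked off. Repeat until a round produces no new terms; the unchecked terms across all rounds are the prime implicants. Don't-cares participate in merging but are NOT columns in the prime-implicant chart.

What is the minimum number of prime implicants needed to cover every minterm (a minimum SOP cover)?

4

Round 0: 0010✓ 0100✓ 0101✓ 0110✓ 0111✓ 1001✓ 1101✓ 1110✓
Round 1: -101 -110 0-10 01-0✓ 01-1✓ 010-✓ 011-✓ 1-01
Round 2: 01--
PIs = {-101, -110, 0-10, 01--, 1-01}
Coverage chart:
  m2: 0-10 ←essential
  m4: 01-- ←essential
  m5: -101,01--
  m6: -110,0-10,01--
  m7: 01-- ←essential
  m13: -101,1-01
  m14: -110 ←essential
Essential: -110, 0-10, 01--
Petrick residual → -101
Min cover (4 terms): bc'd + bcd' + a'cd' + a'b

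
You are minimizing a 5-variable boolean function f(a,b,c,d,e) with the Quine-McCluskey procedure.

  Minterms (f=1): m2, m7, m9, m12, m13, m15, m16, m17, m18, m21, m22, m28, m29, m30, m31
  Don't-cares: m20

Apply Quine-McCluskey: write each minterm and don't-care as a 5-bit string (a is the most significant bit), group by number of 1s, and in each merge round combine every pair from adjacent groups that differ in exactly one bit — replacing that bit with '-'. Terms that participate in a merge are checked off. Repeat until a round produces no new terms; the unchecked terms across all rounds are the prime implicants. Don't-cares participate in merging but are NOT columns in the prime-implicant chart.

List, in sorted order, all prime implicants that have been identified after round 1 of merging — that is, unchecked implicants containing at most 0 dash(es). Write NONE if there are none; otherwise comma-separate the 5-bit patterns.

NONE

[col 0] 00010*, 00111*, 01001*, 01100*, 01101*, 01111*, 10000*, 10001*, 10010*, 10100*, 10101*, 10110*, 11100*, 11101*, 11110*, 11111*
[col 1] -0010, -1100*, -1101*, -1111*, 0-111, 01-01, 011-1*, 0110-*, 1-100*, 1-101*, 1-110*, 10-00*, 10-01*, 10-10*, 100-0*, 1000-*, 101-0*, 1010-*, 111-0*, 111-1*, 1110-*, 1111-*
[col 2] -11-1, -110-, 1-1-0, 1-10-, 10--0, 10-0-, 111--
Prime implicants: -0010, -11-1, -110-, 0-111, 01-01, 1-1-0, 1-10-, 10--0, 10-0-, 111--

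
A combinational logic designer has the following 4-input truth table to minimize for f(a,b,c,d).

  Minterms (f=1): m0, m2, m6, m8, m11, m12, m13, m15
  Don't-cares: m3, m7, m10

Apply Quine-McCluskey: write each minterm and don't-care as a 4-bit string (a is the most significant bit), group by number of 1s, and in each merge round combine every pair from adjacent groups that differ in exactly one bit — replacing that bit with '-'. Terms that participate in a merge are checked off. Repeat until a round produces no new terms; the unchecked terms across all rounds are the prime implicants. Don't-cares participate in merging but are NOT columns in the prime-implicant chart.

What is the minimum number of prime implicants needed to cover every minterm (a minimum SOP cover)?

4

Round 0: 0000✓ 0010✓ 0011✓ 0110✓ 0111✓ 1000✓ 1010✓ 1011✓ 1100✓ 1101✓ 1111✓
Round 1: -000✓ -010✓ -011✓ -111✓ 0-10✓ 0-11✓ 00-0✓ 001-✓ 011-✓ 1-00 1-11✓ 10-0✓ 101-✓ 11-1 110-
Round 2: --11 -0-0 -01- 0-1-
PIs = {--11, -0-0, -01-, 0-1-, 1-00, 11-1, 110-}
Coverage chart:
  m0: -0-0 ←essential
  m2: -0-0,-01-,0-1-
  m6: 0-1- ←essential
  m8: -0-0,1-00
  m11: --11,-01-
  m12: 1-00,110-
  m13: 11-1,110-
  m15: --11,11-1
Essential: -0-0, 0-1-
Petrick residual → --11, 110-
Min cover (4 terms): cd + b'd' + a'c + abc'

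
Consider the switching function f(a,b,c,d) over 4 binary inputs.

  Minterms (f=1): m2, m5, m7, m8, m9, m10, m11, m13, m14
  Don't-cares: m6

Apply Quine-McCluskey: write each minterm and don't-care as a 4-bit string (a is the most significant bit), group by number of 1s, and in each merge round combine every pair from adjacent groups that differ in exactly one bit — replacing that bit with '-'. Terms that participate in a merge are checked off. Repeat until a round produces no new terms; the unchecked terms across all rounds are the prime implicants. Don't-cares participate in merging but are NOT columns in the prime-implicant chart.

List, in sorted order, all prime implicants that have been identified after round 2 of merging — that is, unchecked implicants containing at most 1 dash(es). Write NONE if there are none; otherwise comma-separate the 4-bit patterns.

size-2^0 implicants → 0010(✓)  0101(✓)  0110(✓)  0111(✓)  1000(✓)  1001(✓)  1010(✓)  1011(✓)  1101(✓)  1110(✓)
size-2^1 implicants → -010(✓)  -101  -110(✓)  0-10(✓)  01-1  011-  1-01  1-10(✓)  10-0(✓)  10-1(✓)  100-(✓)  101-(✓)
size-2^2 implicants → --10  10--
Unchecked terms (primes): --10, -101, 01-1, 011-, 1-01, 10--

-101, 01-1, 011-, 1-01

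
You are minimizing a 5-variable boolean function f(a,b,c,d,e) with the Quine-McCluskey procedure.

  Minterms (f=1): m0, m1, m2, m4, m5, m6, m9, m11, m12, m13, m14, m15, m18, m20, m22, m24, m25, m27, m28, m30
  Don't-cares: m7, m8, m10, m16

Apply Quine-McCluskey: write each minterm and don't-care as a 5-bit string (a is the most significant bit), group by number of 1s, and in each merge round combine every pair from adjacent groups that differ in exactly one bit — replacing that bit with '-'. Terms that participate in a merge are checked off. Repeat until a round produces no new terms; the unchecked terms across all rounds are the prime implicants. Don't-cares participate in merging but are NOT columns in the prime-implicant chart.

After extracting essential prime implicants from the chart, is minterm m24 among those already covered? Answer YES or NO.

size-2^0 implicants → 00000(✓)  00001(✓)  00010(✓)  00100(✓)  00101(✓)  00110(✓)  00111(✓)  01000(✓)  01001(✓)  01010(✓)  01011(✓)  01100(✓)  01101(✓)  01110(✓)  01111(✓)  10000(✓)  10010(✓)  10100(✓)  10110(✓)  11000(✓)  11001(✓)  11011(✓)  11100(✓)  11110(✓)
size-2^1 implicants → -0000(✓)  -0010(✓)  -0100(✓)  -0110(✓)  -1000(✓)  -1001(✓)  -1011(✓)  -1100(✓)  -1110(✓)  0-000(✓)  0-001(✓)  0-010(✓)  0-100(✓)  0-101(✓)  0-110(✓)  0-111(✓)  00-00(✓)  00-01(✓)  00-10(✓)  000-0(✓)  0000-(✓)  001-0(✓)  001-1(✓)  0010-(✓)  0011-(✓)  01-00(✓)  01-01(✓)  01-10(✓)  01-11(✓)  010-0(✓)  010-1(✓)  0100-(✓)  0101-(✓)  011-0(✓)  011-1(✓)  0110-(✓)  0111-(✓)  1-000(✓)  1-100(✓)  1-110(✓)  10-00(✓)  10-10(✓)  100-0(✓)  101-0(✓)  11-00(✓)  110-1(✓)  1100-(✓)  111-0(✓)
size-2^2 implicants → --000(✓)  --100(✓)  --110(✓)  -0-00(✓)  -0-10(✓)  -00-0(✓)  -01-0(✓)  -1-00(✓)  -10-1  -100-  -11-0(✓)  0--00(✓)  0--01(✓)  0--10(✓)  0-0-0(✓)  0-00-(✓)  0-1-0(✓)  0-1-1(✓)  0-10-(✓)  0-11-(✓)  00--0(✓)  00-0-(✓)  001--(✓)  01--0(✓)  01--1(✓)  01-0-(✓)  01-1-(✓)  010--(✓)  011--(✓)  1--00(✓)  1-1-0(✓)  10--0(✓)
size-2^3 implicants → ---00  --1-0  -0--0  0---0  0--0-  0-1--  01---
Unchecked terms (primes): ---00, --1-0, -0--0, -10-1, -100-, 0---0, 0--0-, 0-1--, 01---
Minterm coverage:
  m0 ⊆ ---00,-0--0,0---0,0--0-
  m1 ⊆ 0--0- [E]
  m2 ⊆ -0--0,0---0
  m4 ⊆ ---00,--1-0,-0--0,0---0,0--0-,0-1--
  m5 ⊆ 0--0-,0-1--
  m6 ⊆ --1-0,-0--0,0---0,0-1--
  m9 ⊆ -10-1,-100-,0--0-,01---
  m11 ⊆ -10-1,01---
  m12 ⊆ ---00,--1-0,0---0,0--0-,0-1--,01---
  m13 ⊆ 0--0-,0-1--,01---
  m14 ⊆ --1-0,0---0,0-1--,01---
  m15 ⊆ 0-1--,01---
  m18 ⊆ -0--0 [E]
  m20 ⊆ ---00,--1-0,-0--0
  m22 ⊆ --1-0,-0--0
  m24 ⊆ ---00,-100-
  m25 ⊆ -10-1,-100-
  m27 ⊆ -10-1 [E]
  m28 ⊆ ---00,--1-0
  m30 ⊆ --1-0 [E]
E = {--1-0, -0--0, -10-1, 0--0-}

NO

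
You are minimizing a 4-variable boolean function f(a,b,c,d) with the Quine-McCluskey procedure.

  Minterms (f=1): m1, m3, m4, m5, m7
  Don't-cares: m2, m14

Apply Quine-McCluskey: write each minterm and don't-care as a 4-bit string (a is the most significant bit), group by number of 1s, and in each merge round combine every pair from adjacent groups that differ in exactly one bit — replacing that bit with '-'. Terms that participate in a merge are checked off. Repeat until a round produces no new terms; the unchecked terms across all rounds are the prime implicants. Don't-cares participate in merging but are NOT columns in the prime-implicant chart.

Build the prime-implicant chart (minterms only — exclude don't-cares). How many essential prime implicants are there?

[col 0] 0001*, 0010*, 0011*, 0100*, 0101*, 0111*, 1110
[col 1] 0-01*, 0-11*, 00-1*, 001-, 01-1*, 010-
[col 2] 0--1
Prime implicants: 0--1, 001-, 010-, 1110
PI chart (minterm → PIs covering it):
  1 | 0--1  (sole → essential)
  3 | 0--1,001-
  4 | 010-  (sole → essential)
  5 | 0--1,010-
  7 | 0--1  (sole → essential)
Essential prime implicants: 0--1, 010-

2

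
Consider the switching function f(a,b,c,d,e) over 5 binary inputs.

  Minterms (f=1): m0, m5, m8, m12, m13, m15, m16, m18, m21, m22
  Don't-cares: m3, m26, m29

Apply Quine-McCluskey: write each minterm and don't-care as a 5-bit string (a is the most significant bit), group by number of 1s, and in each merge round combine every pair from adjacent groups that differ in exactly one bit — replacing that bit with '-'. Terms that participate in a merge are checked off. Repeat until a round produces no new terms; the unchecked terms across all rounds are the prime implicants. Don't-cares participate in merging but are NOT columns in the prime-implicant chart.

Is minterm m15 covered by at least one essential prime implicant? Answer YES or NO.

Round 0: 00000✓ 00011 00101✓ 01000✓ 01100✓ 01101✓ 01111✓ 10000✓ 10010✓ 10101✓ 10110✓ 11010✓ 11101✓
Round 1: -0000 -0101✓ -1101✓ 0-000 0-101✓ 01-00 011-1 0110- 1-010 1-101✓ 10-10 100-0
Round 2: --101
PIs = {--101, -0000, 0-000, 00011, 01-00, 011-1, 0110-, 1-010, 10-10, 100-0}
Coverage chart:
  m0: -0000,0-000
  m5: --101 ←essential
  m8: 0-000,01-00
  m12: 01-00,0110-
  m13: --101,011-1,0110-
  m15: 011-1 ←essential
  m16: -0000,100-0
  m18: 1-010,10-10,100-0
  m21: --101 ←essential
  m22: 10-10 ←essential
Essential: --101, 011-1, 10-10

YES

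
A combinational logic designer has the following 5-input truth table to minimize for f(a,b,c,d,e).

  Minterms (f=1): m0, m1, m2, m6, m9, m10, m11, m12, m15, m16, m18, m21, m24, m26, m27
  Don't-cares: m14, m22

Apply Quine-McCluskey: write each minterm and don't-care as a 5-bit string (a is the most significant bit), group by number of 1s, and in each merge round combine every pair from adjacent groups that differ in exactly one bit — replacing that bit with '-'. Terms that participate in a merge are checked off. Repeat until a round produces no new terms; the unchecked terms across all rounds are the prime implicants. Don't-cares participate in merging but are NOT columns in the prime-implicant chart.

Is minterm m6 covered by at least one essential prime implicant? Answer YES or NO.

NO

size-2^0 implicants → 00000(✓)  00001(✓)  00010(✓)  00110(✓)  01001(✓)  01010(✓)  01011(✓)  01100(✓)  01110(✓)  01111(✓)  10000(✓)  10010(✓)  10101  10110(✓)  11000(✓)  11010(✓)  11011(✓)
size-2^1 implicants → -0000(✓)  -0010(✓)  -0110(✓)  -1010(✓)  -1011(✓)  0-001  0-010(✓)  0-110(✓)  00-10(✓)  000-0(✓)  0000-  01-10(✓)  01-11(✓)  010-1  0101-(✓)  011-0  0111-(✓)  1-000(✓)  1-010(✓)  10-10(✓)  100-0(✓)  110-0(✓)  1101-(✓)
size-2^2 implicants → --010  -0-10  -00-0  -101-  0--10  01-1-  1-0-0
Unchecked terms (primes): --010, -0-10, -00-0, -101-, 0--10, 0-001, 0000-, 01-1-, 010-1, 011-0, 1-0-0, 10101
Minterm coverage:
  m0 ⊆ -00-0,0000-
  m1 ⊆ 0-001,0000-
  m2 ⊆ --010,-0-10,-00-0,0--10
  m6 ⊆ -0-10,0--10
  m9 ⊆ 0-001,010-1
  m10 ⊆ --010,-101-,0--10,01-1-
  m11 ⊆ -101-,01-1-,010-1
  m12 ⊆ 011-0 [E]
  m15 ⊆ 01-1- [E]
  m16 ⊆ -00-0,1-0-0
  m18 ⊆ --010,-0-10,-00-0,1-0-0
  m21 ⊆ 10101 [E]
  m24 ⊆ 1-0-0 [E]
  m26 ⊆ --010,-101-,1-0-0
  m27 ⊆ -101- [E]
E = {-101-, 01-1-, 011-0, 1-0-0, 10101}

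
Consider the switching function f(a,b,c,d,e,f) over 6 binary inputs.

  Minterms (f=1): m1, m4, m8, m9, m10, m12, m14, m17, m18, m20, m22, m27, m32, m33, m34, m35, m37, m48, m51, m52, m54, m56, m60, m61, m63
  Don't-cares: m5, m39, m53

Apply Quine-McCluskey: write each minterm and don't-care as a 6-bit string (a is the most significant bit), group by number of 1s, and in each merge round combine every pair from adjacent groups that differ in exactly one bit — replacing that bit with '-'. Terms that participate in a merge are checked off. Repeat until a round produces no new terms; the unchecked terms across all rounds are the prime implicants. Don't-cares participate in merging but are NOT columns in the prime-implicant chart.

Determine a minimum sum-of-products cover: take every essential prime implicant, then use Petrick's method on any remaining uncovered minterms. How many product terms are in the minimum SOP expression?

[col 0] 000001*, 000100*, 000101*, 001000*, 001001*, 001010*, 001100*, 001110*, 010001*, 010010*, 010100*, 010110*, 011011, 100000*, 100001*, 100010*, 100011*, 100101*, 100111*, 110000*, 110011*, 110100*, 110101*, 110110*, 111000*, 111100*, 111101*, 111111*
[col 1] -00001*, -00101*, -10100*, -10110*, 0-0001, 0-0100, 00-001, 00-100, 000-01*, 00010-, 001-00*, 001-10*, 0010-0*, 00100-, 0011-0*, 010-10, 0101-0*, 1-0000, 1-0011, 1-0101, 100-01*, 100-11*, 1000-0*, 1000-1*, 10000-*, 10001-*, 1001-1*, 11-000*, 11-100*, 11-101*, 110-00*, 1101-0*, 11010-*, 111-00*, 1111-1, 11110-*
[col 2] -00-01, -101-0, 001--0, 100--1, 1000--, 11--00, 11-10-
Prime implicants: -00-01, -101-0, 0-0001, 0-0100, 00-001, 00-100, 00010-, 001--0, 00100-, 010-10, 011011, 1-0000, 1-0011, 1-0101, 100--1, 1000--, 11--00, 11-10-, 1111-1
PI chart (minterm → PIs covering it):
  1 | -00-01,0-0001,00-001
  4 | 0-0100,00-100,00010-
  8 | 001--0,00100-
  9 | 00-001,00100-
  10 | 001--0  (sole → essential)
  12 | 00-100,001--0
  14 | 001--0  (sole → essential)
  17 | 0-0001  (sole → essential)
  18 | 010-10  (sole → essential)
  20 | -101-0,0-0100
  22 | -101-0,010-10
  27 | 011011  (sole → essential)
  32 | 1-0000,1000--
  33 | -00-01,100--1,1000--
  34 | 1000--  (sole → essential)
  35 | 1-0011,100--1,1000--
  37 | -00-01,1-0101,100--1
  48 | 1-0000,11--00
  51 | 1-0011  (sole → essential)
  52 | -101-0,11--00,11-10-
  54 | -101-0  (sole → essential)
  56 | 11--00  (sole → essential)
  60 | 11--00,11-10-
  61 | 11-10-,1111-1
  63 | 1111-1  (sole → essential)
Essential prime implicants: -101-0, 0-0001, 001--0, 010-10, 011011, 1-0011, 1000--, 11--00, 1111-1
Petrick residual → -00-01, 0-0100, 00-001
Minimum SOP uses 12 PIs: b'c'e'f + bc'df' + a'c'd'e'f + a'c'de'f' + a'b'd'e'f + a'b'cf' + a'bc'ef' + a'bcd'ef + ac'd'ef + ab'c'd' + abe'f' + abcdf

12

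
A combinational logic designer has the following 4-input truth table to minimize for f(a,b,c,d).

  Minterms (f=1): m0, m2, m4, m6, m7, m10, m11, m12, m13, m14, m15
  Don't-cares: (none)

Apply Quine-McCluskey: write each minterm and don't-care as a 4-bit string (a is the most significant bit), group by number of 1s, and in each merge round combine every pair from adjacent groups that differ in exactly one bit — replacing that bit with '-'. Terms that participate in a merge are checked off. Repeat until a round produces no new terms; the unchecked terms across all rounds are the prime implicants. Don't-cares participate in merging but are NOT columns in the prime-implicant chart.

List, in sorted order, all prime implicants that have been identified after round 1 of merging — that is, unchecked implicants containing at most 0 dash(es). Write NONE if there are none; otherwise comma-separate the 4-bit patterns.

size-2^0 implicants → 0000(✓)  0010(✓)  0100(✓)  0110(✓)  0111(✓)  1010(✓)  1011(✓)  1100(✓)  1101(✓)  1110(✓)  1111(✓)
size-2^1 implicants → -010(✓)  -100(✓)  -110(✓)  -111(✓)  0-00(✓)  0-10(✓)  00-0(✓)  01-0(✓)  011-(✓)  1-10(✓)  1-11(✓)  101-(✓)  11-0(✓)  11-1(✓)  110-(✓)  111-(✓)
size-2^2 implicants → --10  -1-0  -11-  0--0  1-1-  11--
Unchecked terms (primes): --10, -1-0, -11-, 0--0, 1-1-, 11--

NONE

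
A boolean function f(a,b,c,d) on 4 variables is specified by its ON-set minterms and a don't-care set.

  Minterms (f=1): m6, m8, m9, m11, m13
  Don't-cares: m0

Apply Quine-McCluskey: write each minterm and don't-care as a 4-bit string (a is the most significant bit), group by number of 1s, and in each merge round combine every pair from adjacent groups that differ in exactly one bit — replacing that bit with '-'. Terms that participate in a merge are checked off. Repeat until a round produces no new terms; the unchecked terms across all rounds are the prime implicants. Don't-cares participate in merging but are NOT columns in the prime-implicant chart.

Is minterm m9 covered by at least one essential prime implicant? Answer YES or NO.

YES

Round 0: 0000✓ 0110 1000✓ 1001✓ 1011✓ 1101✓
Round 1: -000 1-01 10-1 100-
PIs = {-000, 0110, 1-01, 10-1, 100-}
Coverage chart:
  m6: 0110 ←essential
  m8: -000,100-
  m9: 1-01,10-1,100-
  m11: 10-1 ←essential
  m13: 1-01 ←essential
Essential: 0110, 1-01, 10-1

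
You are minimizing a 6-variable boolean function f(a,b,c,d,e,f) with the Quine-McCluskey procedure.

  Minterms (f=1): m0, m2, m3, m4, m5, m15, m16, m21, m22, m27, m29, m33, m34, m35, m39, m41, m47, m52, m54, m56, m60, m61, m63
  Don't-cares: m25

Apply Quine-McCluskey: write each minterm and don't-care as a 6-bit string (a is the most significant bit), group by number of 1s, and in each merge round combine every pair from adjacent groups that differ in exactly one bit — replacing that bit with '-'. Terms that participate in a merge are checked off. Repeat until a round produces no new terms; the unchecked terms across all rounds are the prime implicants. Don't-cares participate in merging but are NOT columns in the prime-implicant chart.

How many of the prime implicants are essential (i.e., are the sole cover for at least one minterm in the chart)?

Round 0: 000000✓ 000010✓ 000011✓ 000100✓ 000101✓ 001111✓ 010000✓ 010101✓ 010110✓ 011001✓ 011011✓ 011101✓ 100001✓ 100010✓ 100011✓ 100111✓ 101001✓ 101111✓ 110100✓ 110110✓ 111000✓ 111100✓ 111101✓ 111111✓
Round 1: -00010✓ -00011✓ -01111 -10110 -11101 0-0000 0-0101 000-00 0000-0 00001-✓ 00010- 01-101 011-01 0110-1 1-1111 10-001 10-111 100-11 1000-1 10001-✓ 11-100 1101-0 111-00 1111-1 11110-
Round 2: -0001-
PIs = {-0001-, -01111, -10110, -11101, 0-0000, 0-0101, 000-00, 0000-0, 00010-, 01-101, 011-01, 0110-1, 1-1111, 10-001, 10-111, 100-11, 1000-1, 11-100, 1101-0, 111-00, 1111-1, 11110-}
Coverage chart:
  m0: 0-0000,000-00,0000-0
  m2: -0001-,0000-0
  m3: -0001- ←essential
  m4: 000-00,00010-
  m5: 0-0101,00010-
  m15: -01111 ←essential
  m16: 0-0000 ←essential
  m21: 0-0101,01-101
  m22: -10110 ←essential
  m27: 0110-1 ←essential
  m29: -11101,01-101,011-01
  m33: 10-001,1000-1
  m34: -0001- ←essential
  m35: -0001-,100-11,1000-1
  m39: 10-111,100-11
  m41: 10-001 ←essential
  m47: -01111,1-1111,10-111
  m52: 11-100,1101-0
  m54: -10110,1101-0
  m56: 111-00 ←essential
  m60: 11-100,111-00,11110-
  m61: -11101,1111-1,11110-
  m63: 1-1111,1111-1
Essential: -0001-, -01111, -10110, 0-0000, 0110-1, 10-001, 111-00

7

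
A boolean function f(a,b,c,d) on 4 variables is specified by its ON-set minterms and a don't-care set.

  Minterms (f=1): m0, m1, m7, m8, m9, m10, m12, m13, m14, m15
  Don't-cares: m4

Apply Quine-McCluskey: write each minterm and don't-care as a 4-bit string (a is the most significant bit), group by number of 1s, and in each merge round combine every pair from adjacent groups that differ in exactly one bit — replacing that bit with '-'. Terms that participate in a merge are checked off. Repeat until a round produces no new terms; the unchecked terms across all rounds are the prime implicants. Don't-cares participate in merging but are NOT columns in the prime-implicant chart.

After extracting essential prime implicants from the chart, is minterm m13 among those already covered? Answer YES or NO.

NO

size-2^0 implicants → 0000(✓)  0001(✓)  0100(✓)  0111(✓)  1000(✓)  1001(✓)  1010(✓)  1100(✓)  1101(✓)  1110(✓)  1111(✓)
size-2^1 implicants → -000(✓)  -001(✓)  -100(✓)  -111  0-00(✓)  000-(✓)  1-00(✓)  1-01(✓)  1-10(✓)  10-0(✓)  100-(✓)  11-0(✓)  11-1(✓)  110-(✓)  111-(✓)
size-2^2 implicants → --00  -00-  1--0  1-0-  11--
Unchecked terms (primes): --00, -00-, -111, 1--0, 1-0-, 11--
Minterm coverage:
  m0 ⊆ --00,-00-
  m1 ⊆ -00- [E]
  m7 ⊆ -111 [E]
  m8 ⊆ --00,-00-,1--0,1-0-
  m9 ⊆ -00-,1-0-
  m10 ⊆ 1--0 [E]
  m12 ⊆ --00,1--0,1-0-,11--
  m13 ⊆ 1-0-,11--
  m14 ⊆ 1--0,11--
  m15 ⊆ -111,11--
E = {-00-, -111, 1--0}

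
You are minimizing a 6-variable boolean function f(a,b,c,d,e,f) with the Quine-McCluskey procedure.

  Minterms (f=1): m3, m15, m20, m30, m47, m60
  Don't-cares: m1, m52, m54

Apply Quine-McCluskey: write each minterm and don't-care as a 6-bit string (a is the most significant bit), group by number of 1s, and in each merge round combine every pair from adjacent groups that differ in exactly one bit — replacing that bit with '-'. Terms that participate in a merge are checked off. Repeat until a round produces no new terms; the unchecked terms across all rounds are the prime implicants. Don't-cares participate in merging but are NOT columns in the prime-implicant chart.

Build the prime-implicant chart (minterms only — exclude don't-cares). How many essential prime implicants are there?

5

Round 0: 000001✓ 000011✓ 001111✓ 010100✓ 011110 101111✓ 110100✓ 110110✓ 111100✓
Round 1: -01111 -10100 0000-1 11-100 1101-0
PIs = {-01111, -10100, 0000-1, 011110, 11-100, 1101-0}
Coverage chart:
  m3: 0000-1 ←essential
  m15: -01111 ←essential
  m20: -10100 ←essential
  m30: 011110 ←essential
  m47: -01111 ←essential
  m60: 11-100 ←essential
Essential: -01111, -10100, 0000-1, 011110, 11-100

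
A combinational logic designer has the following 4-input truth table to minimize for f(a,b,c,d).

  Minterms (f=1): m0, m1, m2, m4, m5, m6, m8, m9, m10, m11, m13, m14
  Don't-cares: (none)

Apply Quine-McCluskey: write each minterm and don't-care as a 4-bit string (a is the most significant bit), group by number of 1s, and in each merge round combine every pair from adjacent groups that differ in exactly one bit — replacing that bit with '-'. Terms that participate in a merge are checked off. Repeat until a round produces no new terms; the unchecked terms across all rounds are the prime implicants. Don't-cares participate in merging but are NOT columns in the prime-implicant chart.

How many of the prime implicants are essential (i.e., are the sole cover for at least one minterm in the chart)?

3

Round 0: 0000✓ 0001✓ 0010✓ 0100✓ 0101✓ 0110✓ 1000✓ 1001✓ 1010✓ 1011✓ 1101✓ 1110✓
Round 1: -000✓ -001✓ -010✓ -101✓ -110✓ 0-00✓ 0-01✓ 0-10✓ 00-0✓ 000-✓ 01-0✓ 010-✓ 1-01✓ 1-10✓ 10-0✓ 10-1✓ 100-✓ 101-✓
Round 2: --01 --10 -0-0 -00- 0--0 0-0- 10--
PIs = {--01, --10, -0-0, -00-, 0--0, 0-0-, 10--}
Coverage chart:
  m0: -0-0,-00-,0--0,0-0-
  m1: --01,-00-,0-0-
  m2: --10,-0-0,0--0
  m4: 0--0,0-0-
  m5: --01,0-0-
  m6: --10,0--0
  m8: -0-0,-00-,10--
  m9: --01,-00-,10--
  m10: --10,-0-0,10--
  m11: 10-- ←essential
  m13: --01 ←essential
  m14: --10 ←essential
Essential: --01, --10, 10--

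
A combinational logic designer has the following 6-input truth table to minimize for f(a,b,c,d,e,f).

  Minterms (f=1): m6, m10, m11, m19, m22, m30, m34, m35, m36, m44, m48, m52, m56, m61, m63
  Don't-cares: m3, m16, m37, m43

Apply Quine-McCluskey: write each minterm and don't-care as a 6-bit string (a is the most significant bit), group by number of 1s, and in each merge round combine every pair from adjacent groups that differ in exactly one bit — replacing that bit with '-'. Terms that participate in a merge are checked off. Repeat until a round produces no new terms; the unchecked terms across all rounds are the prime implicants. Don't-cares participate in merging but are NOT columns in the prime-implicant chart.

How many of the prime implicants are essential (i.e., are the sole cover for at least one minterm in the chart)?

8

Round 0: 000011✓ 000110✓ 001010✓ 001011✓ 010000✓ 010011✓ 010110✓ 011110✓ 100010✓ 100011✓ 100100✓ 100101✓ 101011✓ 101100✓ 110000✓ 110100✓ 111000✓ 111101✓ 111111✓
Round 1: -00011✓ -01011✓ -10000 0-0011 0-0110 00-011✓ 00101- 01-110 1-0100 10-011✓ 10-100 10001- 10010- 11-000 110-00 1111-1
Round 2: -0-011
PIs = {-0-011, -10000, 0-0011, 0-0110, 00101-, 01-110, 1-0100, 10-100, 10001-, 10010-, 11-000, 110-00, 1111-1}
Coverage chart:
  m6: 0-0110 ←essential
  m10: 00101- ←essential
  m11: -0-011,00101-
  m19: 0-0011 ←essential
  m22: 0-0110,01-110
  m30: 01-110 ←essential
  m34: 10001- ←essential
  m35: -0-011,10001-
  m36: 1-0100,10-100,10010-
  m44: 10-100 ←essential
  m48: -10000,11-000,110-00
  m52: 1-0100,110-00
  m56: 11-000 ←essential
  m61: 1111-1 ←essential
  m63: 1111-1 ←essential
Essential: 0-0011, 0-0110, 00101-, 01-110, 10-100, 10001-, 11-000, 1111-1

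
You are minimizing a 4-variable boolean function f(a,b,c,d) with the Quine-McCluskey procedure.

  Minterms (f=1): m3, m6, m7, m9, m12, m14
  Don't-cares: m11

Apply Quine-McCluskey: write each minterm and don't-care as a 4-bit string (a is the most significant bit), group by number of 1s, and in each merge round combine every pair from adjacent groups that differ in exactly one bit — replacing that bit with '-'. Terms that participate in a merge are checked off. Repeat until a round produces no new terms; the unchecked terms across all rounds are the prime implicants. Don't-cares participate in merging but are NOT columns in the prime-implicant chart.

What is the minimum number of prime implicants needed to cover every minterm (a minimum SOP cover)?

size-2^0 implicants → 0011(✓)  0110(✓)  0111(✓)  1001(✓)  1011(✓)  1100(✓)  1110(✓)
size-2^1 implicants → -011  -110  0-11  011-  10-1  11-0
Unchecked terms (primes): -011, -110, 0-11, 011-, 10-1, 11-0
Minterm coverage:
  m3 ⊆ -011,0-11
  m6 ⊆ -110,011-
  m7 ⊆ 0-11,011-
  m9 ⊆ 10-1 [E]
  m12 ⊆ 11-0 [E]
  m14 ⊆ -110,11-0
E = {10-1, 11-0}
Petrick residual → -011, 011-
Cover = b'cd + a'bc + ab'd + abd'  |cover|=4

4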